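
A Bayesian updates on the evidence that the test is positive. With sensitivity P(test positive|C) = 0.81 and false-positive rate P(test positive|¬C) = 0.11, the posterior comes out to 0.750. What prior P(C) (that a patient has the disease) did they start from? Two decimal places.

Bayes' rule in odds form gives O(C|E) = O(C)·[P(E|C)/P(E|¬C)], hence O(C) = O(C|E)/LR.
Posterior odds = 0.750/(1−0.750) = 3.0000. LR = 0.81/0.11 = 7.3636.
Prior odds = 3.0000/7.3636 = 0.4074, so P(C) = 0.4074/(1+0.4074) ≈ 0.29.

P(C) = 0.29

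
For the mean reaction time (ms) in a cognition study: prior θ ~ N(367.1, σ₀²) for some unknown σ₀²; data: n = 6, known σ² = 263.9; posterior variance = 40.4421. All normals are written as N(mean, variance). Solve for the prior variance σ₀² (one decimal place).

For the Normal–Normal model with known σ², precisions add: τ_n = τ₀ + n/σ².
So 1/σ₀² = 1/40.4421 − 6/263.9 = 0.024727 − 0.022736 = 0.001991.
Hence σ₀² = 1/0.001991 ≈ 502.3.

σ₀² = 502.3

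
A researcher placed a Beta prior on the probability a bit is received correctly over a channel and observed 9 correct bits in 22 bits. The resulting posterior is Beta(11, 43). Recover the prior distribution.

Beta(2, 30)

A Beta(a, b) prior with s successes and f failures in binomial data gives a Beta(a+s, b+f) posterior.
So a = 11 − 9 = 2 and b = 43 − 13 = 30.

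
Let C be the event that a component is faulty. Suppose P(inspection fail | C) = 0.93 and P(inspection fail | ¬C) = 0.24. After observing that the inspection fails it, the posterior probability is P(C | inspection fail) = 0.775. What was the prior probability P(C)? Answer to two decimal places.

Bayes' rule in odds form gives O(C|E) = O(C)·[P(E|C)/P(E|¬C)], hence O(C) = O(C|E)/LR.
Posterior odds = 0.775/(1−0.775) = 3.4444. LR = 0.93/0.24 = 3.8750.
Prior odds = 3.4444/3.8750 = 0.8889, so P(C) = 0.8889/(1+0.8889) ≈ 0.47.

P(C) = 0.47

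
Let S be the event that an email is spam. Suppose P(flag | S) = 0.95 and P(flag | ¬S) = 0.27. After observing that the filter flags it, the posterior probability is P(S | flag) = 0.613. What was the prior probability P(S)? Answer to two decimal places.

Bayes' rule in odds form gives O(S|E) = O(S)·[P(E|S)/P(E|¬S)], hence O(S) = O(S|E)/LR.
Posterior odds = 0.613/(1−0.613) = 1.5840. LR = 0.95/0.27 = 3.5185.
Prior odds = 1.5840/3.5185 = 0.4502, so P(S) = 0.4502/(1+0.4502) ≈ 0.31.

P(S) = 0.31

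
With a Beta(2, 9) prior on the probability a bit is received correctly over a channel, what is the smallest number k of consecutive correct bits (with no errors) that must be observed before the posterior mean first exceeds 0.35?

k = 3

After k correct bits and 0 errors the posterior is Beta(2+k, 9), with mean (2+k)/(2+9+k).
Set (2+k)/(11+k) > 0.35 and solve: k > (0.35·11 − 2)/(1 − 0.35) = 2.846.
The smallest integer exceeding 2.846 is 3.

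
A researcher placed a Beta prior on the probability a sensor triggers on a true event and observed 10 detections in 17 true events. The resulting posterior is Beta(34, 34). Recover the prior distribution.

A Beta(α, β) prior with s successes and f failures in binomial data gives a Beta(α+s, β+f) posterior.
So α = 34 − 10 = 24 and β = 34 − 7 = 27.

Beta(24, 27)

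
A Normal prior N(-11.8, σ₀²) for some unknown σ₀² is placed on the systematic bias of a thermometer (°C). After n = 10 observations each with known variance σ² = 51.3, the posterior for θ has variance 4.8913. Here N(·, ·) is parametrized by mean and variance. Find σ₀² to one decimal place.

σ₀² = 105.1

For the Normal–Normal model with known σ², precisions add: τ_n = τ₀ + n/σ².
So 1/σ₀² = 1/4.8913 − 10/51.3 = 0.204445 − 0.194932 = 0.009513.
Hence σ₀² = 1/0.009513 ≈ 105.1.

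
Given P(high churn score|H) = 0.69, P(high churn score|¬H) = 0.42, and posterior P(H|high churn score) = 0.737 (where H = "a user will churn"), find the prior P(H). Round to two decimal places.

P(H) = 0.63

In odds form, posterior odds = prior odds × likelihood ratio, so prior odds = posterior odds ÷ LR.
Posterior odds = 0.737/(1−0.737) = 2.8023. LR = 0.69/0.42 = 1.6429.
Prior odds = 2.8023/1.6429 = 1.7057, so P(H) = 1.7057/(1+1.7057) ≈ 0.63.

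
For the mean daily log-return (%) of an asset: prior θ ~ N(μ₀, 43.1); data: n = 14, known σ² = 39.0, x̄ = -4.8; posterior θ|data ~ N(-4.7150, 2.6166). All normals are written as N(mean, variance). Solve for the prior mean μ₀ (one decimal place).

μ₀ = -3.4

With known observation variance, the Normal–Normal posterior has precision τ_n = τ₀ + n/σ² and mean μ_n = (τ₀μ₀ + (n/σ²)x̄)/τ_n.
Here τ₀ = 1/43.1 = 0.023202 and τ_data = 14/39.0 = 0.358974, so τ_n = 0.382176.
Rearranging for μ₀: μ₀ = (μ_n·τ_n − τ_data·x̄)/τ₀ = (-4.7150·0.382176 − 0.358974·-4.8) / 0.023202 = -0.078885/0.023202 ≈ -3.4.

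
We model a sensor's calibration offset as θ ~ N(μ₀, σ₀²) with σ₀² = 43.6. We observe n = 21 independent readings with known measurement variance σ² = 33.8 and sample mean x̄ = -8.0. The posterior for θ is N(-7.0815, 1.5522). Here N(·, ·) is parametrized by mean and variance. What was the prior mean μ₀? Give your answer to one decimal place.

With known observation variance, the Normal–Normal posterior has precision τ_n = τ₀ + n/σ² and mean μ_n = (τ₀μ₀ + (n/σ²)x̄)/τ_n.
Here τ₀ = 1/43.6 = 0.022936 and τ_data = 21/33.8 = 0.621302, so τ_n = 0.644238.
Rearranging for μ₀: μ₀ = (μ_n·τ_n − τ_data·x̄)/τ₀ = (-7.0815·0.644238 − 0.621302·-8.0) / 0.022936 = 0.408245/0.022936 ≈ 17.8.

μ₀ = 17.8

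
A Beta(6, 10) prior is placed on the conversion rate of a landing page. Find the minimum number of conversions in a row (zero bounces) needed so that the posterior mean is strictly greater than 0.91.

After k conversions and 0 bounces the posterior is Beta(6+k, 10), with mean (6+k)/(6+10+k).
Set (6+k)/(16+k) > 0.91 and solve: k > (0.91·16 − 6)/(1 − 0.91) = 95.111.
The smallest integer exceeding 95.111 is 96.

k = 96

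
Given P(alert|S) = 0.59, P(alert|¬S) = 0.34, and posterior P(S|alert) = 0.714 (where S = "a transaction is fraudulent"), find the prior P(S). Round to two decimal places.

Bayes' rule in odds form gives O(S|E) = O(S)·[P(E|S)/P(E|¬S)], hence O(S) = O(S|E)/LR.
Posterior odds = 0.714/(1−0.714) = 2.4965. LR = 0.59/0.34 = 1.7353.
Prior odds = 2.4965/1.7353 = 1.4387, so P(S) = 1.4387/(1+1.4387) ≈ 0.59.

P(S) = 0.59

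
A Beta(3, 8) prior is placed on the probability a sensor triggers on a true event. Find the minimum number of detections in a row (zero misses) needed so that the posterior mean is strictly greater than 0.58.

After k detections and 0 misses the posterior is Beta(3+k, 8), with mean (3+k)/(3+8+k).
Set (3+k)/(11+k) > 0.58 and solve: k > (0.58·11 − 3)/(1 − 0.58) = 8.048.
The smallest integer exceeding 8.048 is 9.

k = 9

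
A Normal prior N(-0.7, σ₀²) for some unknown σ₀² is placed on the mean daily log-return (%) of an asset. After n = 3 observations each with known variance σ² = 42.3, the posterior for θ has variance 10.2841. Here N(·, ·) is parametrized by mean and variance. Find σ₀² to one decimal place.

For the Normal–Normal model with known σ², precisions add: τ_n = τ₀ + n/σ².
So 1/σ₀² = 1/10.2841 − 3/42.3 = 0.097237 − 0.070922 = 0.026315.
Hence σ₀² = 1/0.026315 ≈ 38.0.

σ₀² = 38.0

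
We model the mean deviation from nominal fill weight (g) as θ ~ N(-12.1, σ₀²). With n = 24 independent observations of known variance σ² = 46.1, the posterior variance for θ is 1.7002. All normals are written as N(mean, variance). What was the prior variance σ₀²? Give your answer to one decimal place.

σ₀² = 14.8

For the Normal–Normal model with known σ², precisions add: τ_n = τ₀ + n/σ².
So 1/σ₀² = 1/1.7002 − 24/46.1 = 0.588166 − 0.520607 = 0.067559.
Hence σ₀² = 1/0.067559 ≈ 14.8.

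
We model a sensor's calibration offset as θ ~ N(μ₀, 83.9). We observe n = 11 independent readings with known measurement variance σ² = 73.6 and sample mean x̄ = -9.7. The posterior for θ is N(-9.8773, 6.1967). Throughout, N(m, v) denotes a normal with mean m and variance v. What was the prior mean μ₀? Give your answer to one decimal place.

μ₀ = -12.1

The posterior mean is a precision-weighted average: μ_n = (τ₀μ₀ + τ_data·x̄)/(τ₀+τ_data), with τ₀=1/σ₀² and τ_data=n/σ².
Here τ₀ = 1/83.9 = 0.011919 and τ_data = 11/73.6 = 0.149457, so τ_n = 0.161376.
Rearranging for μ₀: μ₀ = (μ_n·τ_n − τ_data·x̄)/τ₀ = (-9.8773·0.161376 − 0.149457·-9.7) / 0.011919 = -0.144226/0.011919 ≈ -12.1.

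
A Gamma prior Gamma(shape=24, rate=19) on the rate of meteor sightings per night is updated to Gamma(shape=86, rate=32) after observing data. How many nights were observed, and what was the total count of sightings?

n = 13 nights with total 62 sightings

Gamma–Poisson conjugacy: posterior shape = α + Σxᵢ, posterior rate = β + n.
Matching: Σxᵢ = 86 − 24 = 62 and n = 32 − 19 = 13.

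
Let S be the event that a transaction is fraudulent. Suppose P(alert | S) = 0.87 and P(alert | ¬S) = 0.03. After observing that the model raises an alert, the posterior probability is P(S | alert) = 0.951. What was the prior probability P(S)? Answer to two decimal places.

P(S) = 0.40

Bayes' rule in odds form gives O(S|E) = O(S)·[P(E|S)/P(E|¬S)], hence O(S) = O(S|E)/LR.
Posterior odds = 0.951/(1−0.951) = 19.4082. LR = 0.87/0.03 = 29.0000.
Prior odds = 19.4082/29.0000 = 0.6692, so P(S) = 0.6692/(1+0.6692) ≈ 0.40.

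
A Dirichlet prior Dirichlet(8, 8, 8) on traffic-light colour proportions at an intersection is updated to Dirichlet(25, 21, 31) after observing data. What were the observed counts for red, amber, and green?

counts (17, 13, 23)

For a Dirichlet(α) prior with multinomial counts c, the posterior is Dirichlet(α + c) componentwise.
Counts are posterior − prior componentwise: 25−8=17, 21−8=13, 31−8=23.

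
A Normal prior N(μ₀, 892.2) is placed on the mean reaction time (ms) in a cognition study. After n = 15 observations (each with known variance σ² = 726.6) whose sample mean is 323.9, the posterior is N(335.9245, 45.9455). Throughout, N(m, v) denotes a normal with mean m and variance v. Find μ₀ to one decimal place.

The posterior mean is a precision-weighted average: μ_n = (τ₀μ₀ + τ_data·x̄)/(τ₀+τ_data), with τ₀=1/σ₀² and τ_data=n/σ².
Here τ₀ = 1/892.2 = 0.001121 and τ_data = 15/726.6 = 0.020644, so τ_n = 0.021765.
Rearranging for μ₀: μ₀ = (μ_n·τ_n − τ_data·x̄)/τ₀ = (335.9245·0.021765 − 0.020644·323.9) / 0.001121 = 0.624805/0.001121 ≈ 557.4.

μ₀ = 557.4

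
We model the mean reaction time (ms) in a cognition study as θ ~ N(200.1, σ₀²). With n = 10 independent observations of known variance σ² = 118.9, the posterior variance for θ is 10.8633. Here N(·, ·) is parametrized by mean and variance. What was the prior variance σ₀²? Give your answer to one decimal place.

Posterior precision equals prior precision plus data precision: 1/σ_n² = 1/σ₀² + n/σ².
So 1/σ₀² = 1/10.8633 − 10/118.9 = 0.092053 − 0.084104 = 0.007949.
Hence σ₀² = 1/0.007949 ≈ 125.8.

σ₀² = 125.8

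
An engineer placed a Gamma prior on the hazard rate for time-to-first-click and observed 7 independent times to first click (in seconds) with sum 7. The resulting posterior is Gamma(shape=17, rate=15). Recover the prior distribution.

Gamma(shape=10, rate=8)

Gamma–exponential conjugacy: posterior shape = α + n, posterior rate = β + Σtᵢ.
So α = 17 − 7 = 10 and β = 15 − 7 = 8.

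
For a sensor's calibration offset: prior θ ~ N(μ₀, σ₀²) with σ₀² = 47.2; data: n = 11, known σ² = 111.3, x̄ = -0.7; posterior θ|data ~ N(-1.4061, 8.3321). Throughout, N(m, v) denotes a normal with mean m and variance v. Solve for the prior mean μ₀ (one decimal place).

μ₀ = -4.7

The posterior mean is a precision-weighted average: μ_n = (τ₀μ₀ + τ_data·x̄)/(τ₀+τ_data), with τ₀=1/σ₀² and τ_data=n/σ².
Here τ₀ = 1/47.2 = 0.021186 and τ_data = 11/111.3 = 0.098832, so τ_n = 0.120018.
Rearranging for μ₀: μ₀ = (μ_n·τ_n − τ_data·x̄)/τ₀ = (-1.4061·0.120018 − 0.098832·-0.7) / 0.021186 = -0.099575/0.021186 ≈ -4.7.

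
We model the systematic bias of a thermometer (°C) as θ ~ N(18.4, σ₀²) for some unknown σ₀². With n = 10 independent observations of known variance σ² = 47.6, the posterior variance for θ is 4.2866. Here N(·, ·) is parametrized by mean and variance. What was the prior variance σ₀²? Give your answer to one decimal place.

For the Normal–Normal model with known σ², precisions add: τ_n = τ₀ + n/σ².
So 1/σ₀² = 1/4.2866 − 10/47.6 = 0.233285 − 0.210084 = 0.023201.
Hence σ₀² = 1/0.023201 ≈ 43.1.

σ₀² = 43.1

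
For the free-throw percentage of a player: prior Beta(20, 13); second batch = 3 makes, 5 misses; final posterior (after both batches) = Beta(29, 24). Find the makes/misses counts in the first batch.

Sequential conjugate updates are equivalent to a single update on the pooled data, so total successes = posterior α − prior α and total failures = posterior β − prior β.
Total across both batches: 29−20=9 makes, 24−13=11 misses.
Subtract the second batch: 9−3=6 makes and 11−5=6 misses.

6 makes and 6 misses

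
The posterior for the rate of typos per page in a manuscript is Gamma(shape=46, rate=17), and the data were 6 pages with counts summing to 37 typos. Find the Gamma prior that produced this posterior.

Gamma(shape=9, rate=11)

Gamma–Poisson conjugacy: posterior shape = α + Σxᵢ, posterior rate = β + n.
So α = 46 − 37 = 9 and β = 17 − 6 = 11.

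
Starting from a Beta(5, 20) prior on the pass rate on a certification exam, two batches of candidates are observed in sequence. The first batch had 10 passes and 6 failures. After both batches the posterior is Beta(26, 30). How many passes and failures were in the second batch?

11 passes and 4 failures

Sequential conjugate updates are equivalent to a single update on the pooled data, so total successes = posterior α − prior α and total failures = posterior β − prior β.
Total across both batches: 26−5=21 passes, 30−20=10 failures.
Subtract the first batch: 21−10=11 passes and 10−6=4 failures.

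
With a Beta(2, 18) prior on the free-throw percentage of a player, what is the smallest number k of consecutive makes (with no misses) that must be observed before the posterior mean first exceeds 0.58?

k = 23

After k makes and 0 misses the posterior is Beta(2+k, 18), with mean (2+k)/(2+18+k).
Set (2+k)/(20+k) > 0.58 and solve: k > (0.58·20 − 2)/(1 − 0.58) = 22.857.
The smallest integer exceeding 22.857 is 23, and checking k=23: (25)/(43) = 0.5814 > 0.58.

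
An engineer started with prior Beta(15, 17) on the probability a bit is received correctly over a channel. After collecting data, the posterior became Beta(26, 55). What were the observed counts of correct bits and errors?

Beta is conjugate to the binomial likelihood: posterior = Beta(a+s, b+f).
Match parameters: s=26−15=11, f=55−17=38.

11 correct bits and 38 errors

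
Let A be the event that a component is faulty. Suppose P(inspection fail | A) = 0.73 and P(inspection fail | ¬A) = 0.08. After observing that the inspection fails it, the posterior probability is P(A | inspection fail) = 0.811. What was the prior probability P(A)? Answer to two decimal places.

Bayes' rule in odds form gives O(A|E) = O(A)·[P(E|A)/P(E|¬A)], hence O(A) = O(A|E)/LR.
Posterior odds = 0.811/(1−0.811) = 4.2910. LR = 0.73/0.08 = 9.1250.
Prior odds = 4.2910/9.1250 = 0.4702, so P(A) = 0.4702/(1+0.4702) ≈ 0.32.

P(A) = 0.32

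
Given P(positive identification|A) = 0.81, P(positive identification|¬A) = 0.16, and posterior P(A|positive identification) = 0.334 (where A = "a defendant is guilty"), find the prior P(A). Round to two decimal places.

P(A) = 0.09

Bayes' rule in odds form gives O(A|E) = O(A)·[P(E|A)/P(E|¬A)], hence O(A) = O(A|E)/LR.
Posterior odds = 0.334/(1−0.334) = 0.5015. LR = 0.81/0.16 = 5.0625.
Prior odds = 0.5015/5.0625 = 0.0991, so P(A) = 0.0991/(1+0.0991) ≈ 0.09.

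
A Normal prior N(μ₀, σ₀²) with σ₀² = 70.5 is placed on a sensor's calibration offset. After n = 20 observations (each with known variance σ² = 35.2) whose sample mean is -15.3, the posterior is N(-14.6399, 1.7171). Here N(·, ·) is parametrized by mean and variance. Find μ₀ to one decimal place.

With known observation variance, the Normal–Normal posterior has precision τ_n = τ₀ + n/σ² and mean μ_n = (τ₀μ₀ + (n/σ²)x̄)/τ_n.
Here τ₀ = 1/70.5 = 0.014184 and τ_data = 20/35.2 = 0.568182, so τ_n = 0.582366.
Rearranging for μ₀: μ₀ = (μ_n·τ_n − τ_data·x̄)/τ₀ = (-14.6399·0.582366 − 0.568182·-15.3) / 0.014184 = 0.167405/0.014184 ≈ 11.8.

μ₀ = 11.8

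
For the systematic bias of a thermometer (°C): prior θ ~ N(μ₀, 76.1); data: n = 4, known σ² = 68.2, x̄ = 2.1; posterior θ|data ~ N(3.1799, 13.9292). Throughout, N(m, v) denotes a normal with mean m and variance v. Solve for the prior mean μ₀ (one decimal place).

μ₀ = 8.0

With known observation variance, the Normal–Normal posterior has precision τ_n = τ₀ + n/σ² and mean μ_n = (τ₀μ₀ + (n/σ²)x̄)/τ_n.
Here τ₀ = 1/76.1 = 0.013141 and τ_data = 4/68.2 = 0.058651, so τ_n = 0.071792.
Rearranging for μ₀: μ₀ = (μ_n·τ_n − τ_data·x̄)/τ₀ = (3.1799·0.071792 − 0.058651·2.1) / 0.013141 = 0.105124/0.013141 ≈ 8.0.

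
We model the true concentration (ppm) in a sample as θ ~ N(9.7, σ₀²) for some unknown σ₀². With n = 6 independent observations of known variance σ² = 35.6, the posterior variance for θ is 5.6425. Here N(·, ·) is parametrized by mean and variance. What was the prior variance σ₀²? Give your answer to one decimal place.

Posterior precision equals prior precision plus data precision: 1/σ_n² = 1/σ₀² + n/σ².
So 1/σ₀² = 1/5.6425 − 6/35.6 = 0.177226 − 0.168539 = 0.008687.
Hence σ₀² = 1/0.008687 ≈ 115.1.

σ₀² = 115.1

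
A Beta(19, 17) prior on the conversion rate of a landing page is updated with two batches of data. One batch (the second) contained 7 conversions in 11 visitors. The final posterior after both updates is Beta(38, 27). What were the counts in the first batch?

12 conversions and 6 bounces

Because Beta–binomial updating is additive in the counts, the combined data contributed (α_post−α_prior, β_post−β_prior) successes and failures.
Total across both batches: 38−19=19 conversions, 27−17=10 bounces.
Subtract the second batch: 19−7=12 conversions and 10−4=6 bounces.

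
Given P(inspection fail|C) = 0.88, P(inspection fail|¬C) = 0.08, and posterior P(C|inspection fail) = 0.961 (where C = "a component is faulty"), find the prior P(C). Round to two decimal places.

Bayes' rule in odds form gives O(C|E) = O(C)·[P(E|C)/P(E|¬C)], hence O(C) = O(C|E)/LR.
Posterior odds = 0.961/(1−0.961) = 24.6410. LR = 0.88/0.08 = 11.0000.
Prior odds = 24.6410/11.0000 = 2.2401, so P(C) = 2.2401/(1+2.2401) ≈ 0.69.

P(C) = 0.69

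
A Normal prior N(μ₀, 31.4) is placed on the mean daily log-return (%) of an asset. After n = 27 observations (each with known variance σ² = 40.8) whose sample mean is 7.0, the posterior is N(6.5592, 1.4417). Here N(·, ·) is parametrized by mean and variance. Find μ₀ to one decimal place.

μ₀ = -2.6

With known observation variance, the Normal–Normal posterior has precision τ_n = τ₀ + n/σ² and mean μ_n = (τ₀μ₀ + (n/σ²)x̄)/τ_n.
Here τ₀ = 1/31.4 = 0.031847 and τ_data = 27/40.8 = 0.661765, so τ_n = 0.693612.
Rearranging for μ₀: μ₀ = (μ_n·τ_n − τ_data·x̄)/τ₀ = (6.5592·0.693612 − 0.661765·7.0) / 0.031847 = -0.082815/0.031847 ≈ -2.6.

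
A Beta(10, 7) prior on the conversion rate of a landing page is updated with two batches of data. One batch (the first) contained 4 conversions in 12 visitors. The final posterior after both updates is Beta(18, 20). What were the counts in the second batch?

4 conversions and 5 bounces

Sequential conjugate updates are equivalent to a single update on the pooled data, so total successes = posterior α − prior α and total failures = posterior β − prior β.
Total across both batches: 18−10=8 conversions, 20−7=13 bounces.
Subtract the first batch: 8−4=4 conversions and 13−8=5 bounces.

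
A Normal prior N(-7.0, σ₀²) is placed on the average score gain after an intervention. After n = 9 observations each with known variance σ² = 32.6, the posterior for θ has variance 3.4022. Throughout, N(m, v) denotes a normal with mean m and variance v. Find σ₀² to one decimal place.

σ₀² = 56.0

Posterior precision equals prior precision plus data precision: 1/σ_n² = 1/σ₀² + n/σ².
So 1/σ₀² = 1/3.4022 − 9/32.6 = 0.293927 − 0.276074 = 0.017853.
Hence σ₀² = 1/0.017853 ≈ 56.0.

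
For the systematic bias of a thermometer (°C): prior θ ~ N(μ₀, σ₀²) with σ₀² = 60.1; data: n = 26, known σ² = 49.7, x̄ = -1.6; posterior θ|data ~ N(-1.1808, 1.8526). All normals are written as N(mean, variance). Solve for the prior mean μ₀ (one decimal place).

The posterior mean is a precision-weighted average: μ_n = (τ₀μ₀ + τ_data·x̄)/(τ₀+τ_data), with τ₀=1/σ₀² and τ_data=n/σ².
Here τ₀ = 1/60.1 = 0.016639 and τ_data = 26/49.7 = 0.523139, so τ_n = 0.539778.
Rearranging for μ₀: μ₀ = (μ_n·τ_n − τ_data·x̄)/τ₀ = (-1.1808·0.539778 − 0.523139·-1.6) / 0.016639 = 0.199653/0.016639 ≈ 12.0.

μ₀ = 12.0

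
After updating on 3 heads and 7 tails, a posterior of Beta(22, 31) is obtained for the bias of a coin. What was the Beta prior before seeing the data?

Beta(19, 24)

Under Beta–binomial conjugacy the posterior parameters are (a+s, b+f).
Subtract the data counts: 22−3=19, 31−7=24.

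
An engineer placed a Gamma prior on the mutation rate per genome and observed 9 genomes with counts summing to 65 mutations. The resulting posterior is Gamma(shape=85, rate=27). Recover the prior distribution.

Gamma(shape=20, rate=18)

A Gamma(α, β) prior (rate parametrization) on a Poisson rate with n observations summing to S gives posterior Gamma(α+S, β+n).
So α = 85 − 65 = 20 and β = 27 − 9 = 18.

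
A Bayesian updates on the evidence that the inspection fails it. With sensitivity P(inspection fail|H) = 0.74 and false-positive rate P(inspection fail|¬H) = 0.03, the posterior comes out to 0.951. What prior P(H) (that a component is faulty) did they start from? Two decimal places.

P(H) = 0.44

Bayes' rule in odds form gives O(H|E) = O(H)·[P(E|H)/P(E|¬H)], hence O(H) = O(H|E)/LR.
Posterior odds = 0.951/(1−0.951) = 19.4082. LR = 0.74/0.03 = 24.6667.
Prior odds = 19.4082/24.6667 = 0.7868, so P(H) = 0.7868/(1+0.7868) ≈ 0.44.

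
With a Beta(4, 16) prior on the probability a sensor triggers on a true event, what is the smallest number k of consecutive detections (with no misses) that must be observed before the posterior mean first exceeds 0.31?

k = 4

After k detections and 0 misses the posterior is Beta(4+k, 16), with mean (4+k)/(4+16+k).
Set (4+k)/(20+k) > 0.31 and solve: k > (0.31·20 − 4)/(1 − 0.31) = 3.188.
The smallest integer exceeding 3.188 is 4, and checking k=4: (8)/(24) = 0.3333 > 0.31.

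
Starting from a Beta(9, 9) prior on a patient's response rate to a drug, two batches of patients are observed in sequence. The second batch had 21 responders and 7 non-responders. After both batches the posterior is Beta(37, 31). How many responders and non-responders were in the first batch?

7 responders and 15 non-responders

Because Beta–binomial updating is additive in the counts, the combined data contributed (α_post−α_prior, β_post−β_prior) successes and failures.
Total across both batches: 37−9=28 responders, 31−9=22 non-responders.
Subtract the second batch: 28−21=7 responders and 22−7=15 non-responders.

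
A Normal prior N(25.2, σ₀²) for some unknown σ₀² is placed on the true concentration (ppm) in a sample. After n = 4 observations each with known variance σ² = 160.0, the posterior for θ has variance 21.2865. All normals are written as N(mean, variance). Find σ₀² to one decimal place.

Posterior precision equals prior precision plus data precision: 1/σ_n² = 1/σ₀² + n/σ².
So 1/σ₀² = 1/21.2865 − 4/160.0 = 0.046978 − 0.025000 = 0.021978.
Hence σ₀² = 1/0.021978 ≈ 45.5.

σ₀² = 45.5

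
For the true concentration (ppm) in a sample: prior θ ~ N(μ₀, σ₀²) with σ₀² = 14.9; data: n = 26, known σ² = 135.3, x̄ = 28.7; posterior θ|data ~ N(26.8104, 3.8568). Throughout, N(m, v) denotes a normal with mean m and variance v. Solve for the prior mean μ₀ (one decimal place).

With known observation variance, the Normal–Normal posterior has precision τ_n = τ₀ + n/σ² and mean μ_n = (τ₀μ₀ + (n/σ²)x̄)/τ_n.
Here τ₀ = 1/14.9 = 0.067114 and τ_data = 26/135.3 = 0.192166, so τ_n = 0.259280.
Rearranging for μ₀: μ₀ = (μ_n·τ_n − τ_data·x̄)/τ₀ = (26.8104·0.259280 − 0.192166·28.7) / 0.067114 = 1.436236/0.067114 ≈ 21.4.

μ₀ = 21.4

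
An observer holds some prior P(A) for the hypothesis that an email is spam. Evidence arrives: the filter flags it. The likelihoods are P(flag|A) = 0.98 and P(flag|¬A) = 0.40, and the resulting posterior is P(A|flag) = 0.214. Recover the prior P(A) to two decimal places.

In odds form, posterior odds = prior odds × likelihood ratio, so prior odds = posterior odds ÷ LR.
Posterior odds = 0.214/(1−0.214) = 0.2723. LR = 0.98/0.40 = 2.4500.
Prior odds = 0.2723/2.4500 = 0.1111, so P(A) = 0.1111/(1+0.1111) ≈ 0.10.

P(A) = 0.10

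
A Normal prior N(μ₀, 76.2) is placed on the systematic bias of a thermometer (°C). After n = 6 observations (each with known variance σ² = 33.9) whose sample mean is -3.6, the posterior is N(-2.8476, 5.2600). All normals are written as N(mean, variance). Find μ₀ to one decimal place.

The posterior mean is a precision-weighted average: μ_n = (τ₀μ₀ + τ_data·x̄)/(τ₀+τ_data), with τ₀=1/σ₀² and τ_data=n/σ².
Here τ₀ = 1/76.2 = 0.013123 and τ_data = 6/33.9 = 0.176991, so τ_n = 0.190114.
Rearranging for μ₀: μ₀ = (μ_n·τ_n − τ_data·x̄)/τ₀ = (-2.8476·0.190114 − 0.176991·-3.6) / 0.013123 = 0.095799/0.013123 ≈ 7.3.

μ₀ = 7.3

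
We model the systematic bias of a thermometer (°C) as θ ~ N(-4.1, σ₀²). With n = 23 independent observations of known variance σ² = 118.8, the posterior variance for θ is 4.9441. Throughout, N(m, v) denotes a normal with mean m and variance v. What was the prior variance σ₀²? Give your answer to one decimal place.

σ₀² = 115.5

For the Normal–Normal model with known σ², precisions add: τ_n = τ₀ + n/σ².
So 1/σ₀² = 1/4.9441 − 23/118.8 = 0.202261 − 0.193603 = 0.008658.
Hence σ₀² = 1/0.008658 ≈ 115.5.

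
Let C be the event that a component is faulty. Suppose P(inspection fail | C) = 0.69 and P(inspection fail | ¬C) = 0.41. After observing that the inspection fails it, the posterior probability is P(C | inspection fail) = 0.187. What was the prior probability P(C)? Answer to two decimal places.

P(C) = 0.12

In odds form, posterior odds = prior odds × likelihood ratio, so prior odds = posterior odds ÷ LR.
Posterior odds = 0.187/(1−0.187) = 0.2300. LR = 0.69/0.41 = 1.6829.
Prior odds = 0.2300/1.6829 = 0.1367, so P(C) = 0.1367/(1+0.1367) ≈ 0.12.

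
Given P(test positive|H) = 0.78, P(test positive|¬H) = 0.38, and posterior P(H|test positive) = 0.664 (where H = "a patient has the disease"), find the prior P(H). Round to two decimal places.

In odds form, posterior odds = prior odds × likelihood ratio, so prior odds = posterior odds ÷ LR.
Posterior odds = 0.664/(1−0.664) = 1.9762. LR = 0.78/0.38 = 2.0526.
Prior odds = 1.9762/2.0526 = 0.9628, so P(H) = 0.9628/(1+0.9628) ≈ 0.49.

P(H) = 0.49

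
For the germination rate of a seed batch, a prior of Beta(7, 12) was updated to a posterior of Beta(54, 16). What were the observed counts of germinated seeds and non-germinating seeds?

47 germinated seeds and 4 non-germinating seeds

A Beta(a, b) prior with s successes and f failures in binomial data gives a Beta(a+s, b+f) posterior.
Match parameters: s=54−7=47, f=16−12=4.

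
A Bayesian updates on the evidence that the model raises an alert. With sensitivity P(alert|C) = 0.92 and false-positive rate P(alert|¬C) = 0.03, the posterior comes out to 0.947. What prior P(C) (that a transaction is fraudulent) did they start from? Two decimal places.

Bayes' rule in odds form gives O(C|E) = O(C)·[P(E|C)/P(E|¬C)], hence O(C) = O(C|E)/LR.
Posterior odds = 0.947/(1−0.947) = 17.8679. LR = 0.92/0.03 = 30.6667.
Prior odds = 17.8679/30.6667 = 0.5826, so P(C) = 0.5826/(1+0.5826) ≈ 0.37.

P(C) = 0.37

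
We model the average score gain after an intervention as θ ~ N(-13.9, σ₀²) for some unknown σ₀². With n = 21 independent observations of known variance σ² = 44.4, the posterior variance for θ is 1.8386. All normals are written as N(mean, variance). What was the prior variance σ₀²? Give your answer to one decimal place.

For the Normal–Normal model with known σ², precisions add: τ_n = τ₀ + n/σ².
So 1/σ₀² = 1/1.8386 − 21/44.4 = 0.543892 − 0.472973 = 0.070919.
Hence σ₀² = 1/0.070919 ≈ 14.1.

σ₀² = 14.1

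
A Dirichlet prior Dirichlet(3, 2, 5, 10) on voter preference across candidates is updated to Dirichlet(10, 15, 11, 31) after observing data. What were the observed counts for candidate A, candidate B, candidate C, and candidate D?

counts (7, 13, 6, 21)

For a Dirichlet(α) prior with multinomial counts c, the posterior is Dirichlet(α + c) componentwise.
Counts are posterior − prior componentwise: 10−3=7, 15−2=13, 11−5=6, 31−10=21.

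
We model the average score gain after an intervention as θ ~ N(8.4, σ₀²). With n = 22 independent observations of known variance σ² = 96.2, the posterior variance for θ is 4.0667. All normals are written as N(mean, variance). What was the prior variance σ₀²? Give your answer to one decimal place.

σ₀² = 58.1

Posterior precision equals prior precision plus data precision: 1/σ_n² = 1/σ₀² + n/σ².
So 1/σ₀² = 1/4.0667 − 22/96.2 = 0.245900 − 0.228690 = 0.017210.
Hence σ₀² = 1/0.017210 ≈ 58.1.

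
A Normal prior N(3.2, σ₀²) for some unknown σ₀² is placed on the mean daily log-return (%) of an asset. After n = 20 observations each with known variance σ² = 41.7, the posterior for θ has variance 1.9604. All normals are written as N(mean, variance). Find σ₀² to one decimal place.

For the Normal–Normal model with known σ², precisions add: τ_n = τ₀ + n/σ².
So 1/σ₀² = 1/1.9604 − 20/41.7 = 0.510100 − 0.479616 = 0.030484.
Hence σ₀² = 1/0.030484 ≈ 32.8.

σ₀² = 32.8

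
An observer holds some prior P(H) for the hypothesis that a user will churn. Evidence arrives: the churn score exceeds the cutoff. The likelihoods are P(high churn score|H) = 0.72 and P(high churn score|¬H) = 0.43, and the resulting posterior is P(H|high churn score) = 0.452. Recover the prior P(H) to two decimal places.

Bayes' rule in odds form gives O(H|E) = O(H)·[P(E|H)/P(E|¬H)], hence O(H) = O(H|E)/LR.
Posterior odds = 0.452/(1−0.452) = 0.8248. LR = 0.72/0.43 = 1.6744.
Prior odds = 0.8248/1.6744 = 0.4926, so P(H) = 0.4926/(1+0.4926) ≈ 0.33.

P(H) = 0.33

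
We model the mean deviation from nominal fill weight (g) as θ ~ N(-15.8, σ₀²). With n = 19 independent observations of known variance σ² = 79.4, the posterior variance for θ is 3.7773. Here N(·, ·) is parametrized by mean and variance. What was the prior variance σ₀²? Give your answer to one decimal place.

σ₀² = 39.3

For the Normal–Normal model with known σ², precisions add: τ_n = τ₀ + n/σ².
So 1/σ₀² = 1/3.7773 − 19/79.4 = 0.264739 − 0.239295 = 0.025444.
Hence σ₀² = 1/0.025444 ≈ 39.3.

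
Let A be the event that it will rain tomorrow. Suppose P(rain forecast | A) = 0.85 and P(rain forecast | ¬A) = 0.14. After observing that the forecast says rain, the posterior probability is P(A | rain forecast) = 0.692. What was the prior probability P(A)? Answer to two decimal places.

P(A) = 0.27

Bayes' rule in odds form gives O(A|E) = O(A)·[P(E|A)/P(E|¬A)], hence O(A) = O(A|E)/LR.
Posterior odds = 0.692/(1−0.692) = 2.2468. LR = 0.85/0.14 = 6.0714.
Prior odds = 2.2468/6.0714 = 0.3701, so P(A) = 0.3701/(1+0.3701) ≈ 0.27.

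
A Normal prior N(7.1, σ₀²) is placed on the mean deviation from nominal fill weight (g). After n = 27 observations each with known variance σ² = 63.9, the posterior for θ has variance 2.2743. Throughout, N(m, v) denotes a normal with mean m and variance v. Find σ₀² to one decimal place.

σ₀² = 58.3

For the Normal–Normal model with known σ², precisions add: τ_n = τ₀ + n/σ².
So 1/σ₀² = 1/2.2743 − 27/63.9 = 0.439696 − 0.422535 = 0.017161.
Hence σ₀² = 1/0.017161 ≈ 58.3.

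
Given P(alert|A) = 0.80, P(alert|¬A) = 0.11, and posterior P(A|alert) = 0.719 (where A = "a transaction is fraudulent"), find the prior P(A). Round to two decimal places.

P(A) = 0.26

In odds form, posterior odds = prior odds × likelihood ratio, so prior odds = posterior odds ÷ LR.
Posterior odds = 0.719/(1−0.719) = 2.5587. LR = 0.80/0.11 = 7.2727.
Prior odds = 2.5587/7.2727 = 0.3518, so P(A) = 0.3518/(1+0.3518) ≈ 0.26.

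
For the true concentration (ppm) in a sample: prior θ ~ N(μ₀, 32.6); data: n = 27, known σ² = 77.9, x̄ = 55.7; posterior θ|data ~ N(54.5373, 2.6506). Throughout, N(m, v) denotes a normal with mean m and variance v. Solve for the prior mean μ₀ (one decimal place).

μ₀ = 41.4

With known observation variance, the Normal–Normal posterior has precision τ_n = τ₀ + n/σ² and mean μ_n = (τ₀μ₀ + (n/σ²)x̄)/τ_n.
Here τ₀ = 1/32.6 = 0.030675 and τ_data = 27/77.9 = 0.346598, so τ_n = 0.377273.
Rearranging for μ₀: μ₀ = (μ_n·τ_n − τ_data·x̄)/τ₀ = (54.5373·0.377273 − 0.346598·55.7) / 0.030675 = 1.269942/0.030675 ≈ 41.4.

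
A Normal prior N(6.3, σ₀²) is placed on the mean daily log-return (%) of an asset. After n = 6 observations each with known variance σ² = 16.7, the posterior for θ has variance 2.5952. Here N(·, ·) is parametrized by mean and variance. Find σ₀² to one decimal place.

Posterior precision equals prior precision plus data precision: 1/σ_n² = 1/σ₀² + n/σ².
So 1/σ₀² = 1/2.5952 − 6/16.7 = 0.385327 − 0.359281 = 0.026046.
Hence σ₀² = 1/0.026046 ≈ 38.4.

σ₀² = 38.4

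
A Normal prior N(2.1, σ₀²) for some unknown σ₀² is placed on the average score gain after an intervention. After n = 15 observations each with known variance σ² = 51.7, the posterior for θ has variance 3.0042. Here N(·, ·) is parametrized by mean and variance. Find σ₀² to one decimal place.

For the Normal–Normal model with known σ², precisions add: τ_n = τ₀ + n/σ².
So 1/σ₀² = 1/3.0042 − 15/51.7 = 0.332867 − 0.290135 = 0.042732.
Hence σ₀² = 1/0.042732 ≈ 23.4.

σ₀² = 23.4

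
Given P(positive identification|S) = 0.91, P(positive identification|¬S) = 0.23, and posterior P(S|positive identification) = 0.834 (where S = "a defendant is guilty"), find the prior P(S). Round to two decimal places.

Bayes' rule in odds form gives O(S|E) = O(S)·[P(E|S)/P(E|¬S)], hence O(S) = O(S|E)/LR.
Posterior odds = 0.834/(1−0.834) = 5.0241. LR = 0.91/0.23 = 3.9565.
Prior odds = 5.0241/3.9565 = 1.2698, so P(S) = 1.2698/(1+1.2698) ≈ 0.56.

P(S) = 0.56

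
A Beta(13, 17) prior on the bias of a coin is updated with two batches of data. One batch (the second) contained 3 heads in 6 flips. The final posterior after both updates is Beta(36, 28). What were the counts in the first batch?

20 heads and 8 tails

Sequential conjugate updates are equivalent to a single update on the pooled data, so total successes = posterior α − prior α and total failures = posterior β − prior β.
Total across both batches: 36−13=23 heads, 28−17=11 tails.
Subtract the second batch: 23−3=20 heads and 11−3=8 tails.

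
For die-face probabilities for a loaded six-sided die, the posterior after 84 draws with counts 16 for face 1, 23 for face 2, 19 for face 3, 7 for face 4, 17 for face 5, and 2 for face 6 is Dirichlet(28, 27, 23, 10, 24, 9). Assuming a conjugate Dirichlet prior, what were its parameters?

Dirichlet(12, 4, 4, 3, 7, 7)

For a Dirichlet(α) prior with multinomial counts c, the posterior is Dirichlet(α + c) componentwise.
Subtract each count from the matching posterior parameter: 28−16=12, 27−23=4, 23−19=4, 10−7=3, 24−17=7, 9−2=7.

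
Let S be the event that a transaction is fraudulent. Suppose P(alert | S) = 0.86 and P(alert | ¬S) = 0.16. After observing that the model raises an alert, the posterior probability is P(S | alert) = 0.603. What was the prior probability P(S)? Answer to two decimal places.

P(S) = 0.22

Bayes' rule in odds form gives O(S|E) = O(S)·[P(E|S)/P(E|¬S)], hence O(S) = O(S|E)/LR.
Posterior odds = 0.603/(1−0.603) = 1.5189. LR = 0.86/0.16 = 5.3750.
Prior odds = 1.5189/5.3750 = 0.2826, so P(S) = 0.2826/(1+0.2826) ≈ 0.22.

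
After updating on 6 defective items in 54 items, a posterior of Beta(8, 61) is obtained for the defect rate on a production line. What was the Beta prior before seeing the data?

Beta(2, 13)

Under Beta–binomial conjugacy the posterior parameters are (α+s, β+f).
So α = 8 − 6 = 2 and β = 61 − 48 = 13.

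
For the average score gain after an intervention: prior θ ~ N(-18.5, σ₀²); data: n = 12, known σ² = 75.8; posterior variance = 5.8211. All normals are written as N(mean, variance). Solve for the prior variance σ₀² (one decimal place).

σ₀² = 74.2

Posterior precision equals prior precision plus data precision: 1/σ_n² = 1/σ₀² + n/σ².
So 1/σ₀² = 1/5.8211 − 12/75.8 = 0.171789 − 0.158311 = 0.013478.
Hence σ₀² = 1/0.013478 ≈ 74.2.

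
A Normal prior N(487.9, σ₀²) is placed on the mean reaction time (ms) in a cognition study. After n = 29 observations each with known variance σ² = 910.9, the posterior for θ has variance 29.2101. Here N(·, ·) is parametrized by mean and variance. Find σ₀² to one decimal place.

For the Normal–Normal model with known σ², precisions add: τ_n = τ₀ + n/σ².
So 1/σ₀² = 1/29.2101 − 29/910.9 = 0.034235 − 0.031837 = 0.002398.
Hence σ₀² = 1/0.002398 ≈ 417.0.

σ₀² = 417.0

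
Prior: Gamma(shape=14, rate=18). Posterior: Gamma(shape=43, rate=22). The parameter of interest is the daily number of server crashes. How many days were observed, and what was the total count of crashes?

n = 4 days with total 29 crashes

Gamma–Poisson conjugacy: posterior shape = α + Σxᵢ, posterior rate = β + n.
Matching: Σxᵢ = 43 − 14 = 29 and n = 22 − 18 = 4.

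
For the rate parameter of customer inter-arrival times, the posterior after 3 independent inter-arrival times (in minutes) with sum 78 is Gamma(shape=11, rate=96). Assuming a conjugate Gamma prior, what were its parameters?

Gamma(shape=8, rate=18)

Gamma–exponential conjugacy: posterior shape = α + n, posterior rate = β + Σtᵢ.
So α = 11 − 3 = 8 and β = 96 − 78 = 18.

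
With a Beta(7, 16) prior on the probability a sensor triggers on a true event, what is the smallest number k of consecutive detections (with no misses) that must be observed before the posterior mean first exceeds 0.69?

After k detections and 0 misses the posterior is Beta(7+k, 16), with mean (7+k)/(7+16+k).
Set (7+k)/(23+k) > 0.69 and solve: k > (0.69·23 − 7)/(1 − 0.69) = 28.613.
The smallest integer exceeding 28.613 is 29, and checking k=29: (36)/(52) = 0.6923 > 0.69.

k = 29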